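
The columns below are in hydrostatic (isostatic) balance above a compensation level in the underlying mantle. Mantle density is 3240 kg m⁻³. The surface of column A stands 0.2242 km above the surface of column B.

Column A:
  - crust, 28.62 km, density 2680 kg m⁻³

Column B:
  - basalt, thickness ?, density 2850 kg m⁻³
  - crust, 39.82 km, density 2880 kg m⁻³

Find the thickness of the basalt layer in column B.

2.48 km

Take the compensation level at the base of the deeper column (depth z_c below the surface of column A) and equate Σ ρ_i t_i down to z_c; mantle fills any gap and the z_c terms cancel.
Column A: 28.62×2680 + (z_c − 28.62)×3240
Column B: 0.2242×0 + x×2850 + 39.82×2880 + (z_c − 0.2242 − 39.82 − x)×3240
The z_c×3240 term appears on both sides and cancels. Collect the known terms of each column as K = Σ(ρt)_known − 3240 × (depth of known layers): K_A = 76701.6 − 3240×28.62 = −16027.2; K_B = 114681.6 − 3240×(0.2242 + 39.82) = −15061.608.
Balance: K_A = K_B − x×(3240 − 2850), so x = (K_B − K_A)/(3240 − 2850) = 965.592/390 = 2.48 km.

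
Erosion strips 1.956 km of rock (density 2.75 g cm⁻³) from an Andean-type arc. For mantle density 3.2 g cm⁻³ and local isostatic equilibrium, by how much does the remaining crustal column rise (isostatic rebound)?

Unloading: uplift u = e ρ_c/ρ_m = 1.956 km × 2.75/3.2 = 1.68 km.

1.68 km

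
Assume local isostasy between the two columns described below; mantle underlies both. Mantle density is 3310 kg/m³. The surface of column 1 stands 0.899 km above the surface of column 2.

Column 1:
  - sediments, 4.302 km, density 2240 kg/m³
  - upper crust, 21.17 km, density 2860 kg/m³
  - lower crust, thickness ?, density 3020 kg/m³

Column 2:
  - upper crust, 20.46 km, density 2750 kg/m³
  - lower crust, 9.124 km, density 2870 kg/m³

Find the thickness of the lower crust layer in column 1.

Take the compensation level at the base of the deeper column (depth z_c below the surface of column 1) and equate Σ ρ_i t_i down to z_c; mantle fills any gap and the z_c terms cancel.
Column 1: 4.302×2240 + 21.17×2860 + x×3020 + (z_c − 25.472 − x)×3310
Column 2: 0.899×0 + 20.46×2750 + 9.124×2870 + (z_c − 0.899 − 29.584)×3310
The z_c×3310 term appears on both sides and cancels. Collect the known terms of each column as K = Σ(ρt)_known − 3310 × (depth of known layers): K_1 = 70182.68 − 3310×25.472 = −14129.64; K_2 = 82450.88 − 3310×(0.899 + 29.584) = −18447.85.
Balance: K_1 − x×(3310 − 3020) = K_2, so x = (K_1 − K_2)/(3310 − 3020) = 4318.21/290 = 14.9 km.

14.9 km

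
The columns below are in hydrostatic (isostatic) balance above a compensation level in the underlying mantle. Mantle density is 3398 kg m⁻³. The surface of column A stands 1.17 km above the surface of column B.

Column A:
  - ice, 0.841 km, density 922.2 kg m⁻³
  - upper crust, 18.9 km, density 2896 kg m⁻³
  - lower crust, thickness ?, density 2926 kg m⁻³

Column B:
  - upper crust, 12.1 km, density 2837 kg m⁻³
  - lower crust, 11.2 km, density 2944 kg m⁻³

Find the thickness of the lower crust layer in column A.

9.06 km

Take the compensation level at the base of the deeper column (depth z_c below the surface of column A) and equate Σ ρ_i t_i down to z_c; mantle fills any gap and the z_c terms cancel.
Column A: 0.841×922.2 + 18.9×2896 + x×2926 + (z_c − 19.741 − x)×3398
Column B: 1.17×0 + 12.1×2837 + 11.2×2944 + (z_c − 1.17 − 23.3)×3398
The z_c×3398 term appears on both sides and cancels. Collect the known terms of each column as K = Σ(ρt)_known − 3398 × (depth of known layers): K_A = 55509.9702 − 3398×19.741 = −11569.9478; K_B = 67300.5 − 3398×(1.17 + 23.3) = −15848.56.
Balance: K_A − x×(3398 − 2926) = K_B, so x = (K_A − K_B)/(3398 − 2926) = 4278.61/472 = 9.06 km.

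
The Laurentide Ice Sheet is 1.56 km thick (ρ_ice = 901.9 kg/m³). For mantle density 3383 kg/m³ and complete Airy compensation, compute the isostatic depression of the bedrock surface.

In Airy isostatic equilibrium: the ice load ρ_ice t is balanced by mantle displaced below, ρ_m s.
s = t ρ_ice / ρ_m = 1.56 km × 901.9/3383 = 0.416 km.

0.416 km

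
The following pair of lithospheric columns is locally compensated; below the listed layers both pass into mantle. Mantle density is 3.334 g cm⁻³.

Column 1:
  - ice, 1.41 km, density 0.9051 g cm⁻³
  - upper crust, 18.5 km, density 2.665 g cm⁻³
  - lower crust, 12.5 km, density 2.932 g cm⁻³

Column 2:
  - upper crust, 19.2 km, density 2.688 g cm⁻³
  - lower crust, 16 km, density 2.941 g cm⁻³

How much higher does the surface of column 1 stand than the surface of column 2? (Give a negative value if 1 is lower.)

For any compensation level in the mantle, the mantle terms cancel and isostasy reduces to e = (Σt_1 − Σt_2) − (Σ(ρt)_1 − Σ(ρt)_2) / ρ_m.
Σt_1 = 32.41 km; Σt_2 = 35.2 km; Σ(ρt)_1 = 87.228691; Σ(ρt)_2 = 98.6656 (in km·g cm⁻³).
e = (32.41 − 35.2) − (87.228691 − 98.6656) / 3.334 = 0.64 km.

0.64 km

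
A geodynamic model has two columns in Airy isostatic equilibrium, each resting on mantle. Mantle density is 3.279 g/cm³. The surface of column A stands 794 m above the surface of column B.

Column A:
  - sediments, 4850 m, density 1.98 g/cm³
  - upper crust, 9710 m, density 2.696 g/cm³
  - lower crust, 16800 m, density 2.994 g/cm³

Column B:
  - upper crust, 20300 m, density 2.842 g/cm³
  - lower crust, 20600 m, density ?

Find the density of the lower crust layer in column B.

3.02 g/cm³

Take the compensation level at the base of the deeper column (depth z_c below the surface of column A) and equate Σ ρ_i t_i down to z_c; mantle fills any gap and the z_c terms cancel.
Column A: 4850×1.98 + 9710×2.696 + 16800×2.994 + (z_c − 31360)×3.279
Column B: 794×0 + 20300×2.842 + 20600×ρ + (z_c − 794 − 40900)×3.279
The z_c×3.279 term appears on both sides and cancels. Collect the known terms of each column as K = Σ(ρt)_known − 3.279 × (depth of known layers): K_A = 86080.36 − 3.279×31360 = −16749.08; K_B = 57692.6 − 3.279×(794 + 40900) = −79022.026.
Balance: K_A = K_B + 20600×ρ, so ρ = (K_A − K_B)/20600 = 62272.9/20600 = 3.02 g/cm³.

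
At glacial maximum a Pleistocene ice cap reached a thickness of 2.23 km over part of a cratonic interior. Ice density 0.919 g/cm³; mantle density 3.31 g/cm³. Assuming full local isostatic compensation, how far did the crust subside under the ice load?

Equating mass per unit area of the two columns: the ice load ρ_ice t is balanced by mantle displaced below, ρ_m s.
s = t ρ_ice / ρ_m = 2.23 km × 0.919/3.31 = 0.619 km.

0.619 km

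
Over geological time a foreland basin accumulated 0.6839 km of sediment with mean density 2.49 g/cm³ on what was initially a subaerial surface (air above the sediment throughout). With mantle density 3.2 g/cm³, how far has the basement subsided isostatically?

Subaerial load: s = t ρ_sed / ρ_m = 0.6839 km × 2.49/3.2 = 0.532 km.

0.532 km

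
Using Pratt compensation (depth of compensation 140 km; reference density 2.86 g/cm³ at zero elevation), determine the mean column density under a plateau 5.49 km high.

2.75 g/cm³

Pratt balance: ρ_ref D = ρ (D + h).
ρ = ρ_ref D/(D + h) = 2.86 × 140 km/(140 km + 5.49 km) = 2.75 g/cm³.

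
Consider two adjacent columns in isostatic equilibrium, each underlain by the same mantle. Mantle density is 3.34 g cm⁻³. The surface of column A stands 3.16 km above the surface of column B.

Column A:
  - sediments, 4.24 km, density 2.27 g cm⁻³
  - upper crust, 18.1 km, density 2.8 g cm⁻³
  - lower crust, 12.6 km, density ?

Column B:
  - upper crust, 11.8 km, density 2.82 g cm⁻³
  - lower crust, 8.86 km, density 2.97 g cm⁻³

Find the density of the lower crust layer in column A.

2.89 g cm⁻³

Take the compensation level at the base of the deeper column (depth z_c below the surface of column A) and equate Σ ρ_i t_i down to z_c; mantle fills any gap and the z_c terms cancel.
Column A: 4.24×2.27 + 18.1×2.8 + 12.6×ρ + (z_c − 34.94)×3.34
Column B: 3.16×0 + 11.8×2.82 + 8.86×2.97 + (z_c − 3.16 − 20.66)×3.34
The z_c×3.34 term appears on both sides and cancels. Collect the known terms of each column as K = Σ(ρt)_known − 3.34 × (depth of known layers): K_A = 60.3048 − 3.34×34.94 = −56.3948; K_B = 59.5902 − 3.34×(3.16 + 20.66) = −19.9686.
Balance: K_A + 12.6×ρ = K_B, so ρ = (K_B − K_A)/12.6 = 36.4262/12.6 = 2.89 g cm⁻³.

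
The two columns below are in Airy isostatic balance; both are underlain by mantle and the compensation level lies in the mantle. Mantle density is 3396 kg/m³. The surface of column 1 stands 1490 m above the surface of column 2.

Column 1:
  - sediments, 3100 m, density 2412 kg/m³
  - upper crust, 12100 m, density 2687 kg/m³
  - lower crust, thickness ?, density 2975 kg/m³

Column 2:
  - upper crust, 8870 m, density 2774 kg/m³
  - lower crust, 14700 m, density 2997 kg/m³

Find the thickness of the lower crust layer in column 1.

Take the compensation level at the base of the deeper column (depth z_c below the surface of column 1) and equate Σ ρ_i t_i down to z_c; mantle fills any gap and the z_c terms cancel.
Column 1: 3100×2412 + 12100×2687 + x×2975 + (z_c − 15200 − x)×3396
Column 2: 1490×0 + 8870×2774 + 14700×2997 + (z_c − 1490 − 23570)×3396
The z_c×3396 term appears on both sides and cancels. Collect the known terms of each column as K = Σ(ρt)_known − 3396 × (depth of known layers): K_1 = 39989900 − 3396×15200 = −11629300; K_2 = 68661280 − 3396×(1490 + 23570) = −16442480.
Balance: K_1 − x×(3396 − 2975) = K_2, so x = (K_1 − K_2)/(3396 − 2975) = 4813180/421 = 11400 m.

11400 m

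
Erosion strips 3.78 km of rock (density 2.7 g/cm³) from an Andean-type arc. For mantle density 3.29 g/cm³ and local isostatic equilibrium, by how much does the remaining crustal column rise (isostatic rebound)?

3.1 km

Unloading: uplift u = e ρ_c/ρ_m = 3.78 km × 2.7/3.29 = 3.1 km.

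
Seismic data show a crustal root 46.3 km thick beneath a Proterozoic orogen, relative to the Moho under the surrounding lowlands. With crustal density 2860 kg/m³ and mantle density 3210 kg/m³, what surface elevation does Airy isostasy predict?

5.67 km

For local isostatic compensation: ρ_c h = (ρ_m − ρ_c) r.
h = r (ρ_m − ρ_c) / ρ_c = 46.3 km × (3210 − 2860) / 2860 = 5.67 km.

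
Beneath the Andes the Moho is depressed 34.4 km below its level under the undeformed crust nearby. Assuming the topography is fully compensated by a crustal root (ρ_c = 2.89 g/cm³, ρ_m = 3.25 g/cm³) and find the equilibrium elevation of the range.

4.29 km

By Archimedes' principle applied to the lithosphere: ρ_c h = (ρ_m − ρ_c) r.
h = r (ρ_m − ρ_c) / ρ_c = 34.4 km × (3.25 − 2.89) / 2.89 = 4.29 km.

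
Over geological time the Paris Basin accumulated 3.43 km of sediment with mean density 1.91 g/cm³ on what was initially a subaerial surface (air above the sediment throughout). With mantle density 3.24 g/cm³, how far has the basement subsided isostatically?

2.02 km

Subaerial load: s = t ρ_sed / ρ_m = 3.43 km × 1.91/3.24 = 2.02 km.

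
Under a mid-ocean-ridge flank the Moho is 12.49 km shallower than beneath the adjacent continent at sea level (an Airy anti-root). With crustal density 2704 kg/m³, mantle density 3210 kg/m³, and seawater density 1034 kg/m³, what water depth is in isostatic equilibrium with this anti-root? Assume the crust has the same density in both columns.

3.78 km

Replacing a thickness d of crust by seawater at the top must be balanced by replacing crust with mantle at the base: d (ρ_c − ρ_w) = a (ρ_m − ρ_c).
d = a (ρ_m − ρ_c)/(ρ_c − ρ_w) = 12.49 km × 506/1670 = 3.78 km.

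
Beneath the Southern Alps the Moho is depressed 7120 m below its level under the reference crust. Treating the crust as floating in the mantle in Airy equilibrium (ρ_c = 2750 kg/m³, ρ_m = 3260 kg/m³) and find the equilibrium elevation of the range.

1320 m

For local isostatic compensation: ρ_c h = (ρ_m − ρ_c) r.
h = r (ρ_m − ρ_c) / ρ_c = 7120 m × (3260 − 2750) / 2750 = 1320 m.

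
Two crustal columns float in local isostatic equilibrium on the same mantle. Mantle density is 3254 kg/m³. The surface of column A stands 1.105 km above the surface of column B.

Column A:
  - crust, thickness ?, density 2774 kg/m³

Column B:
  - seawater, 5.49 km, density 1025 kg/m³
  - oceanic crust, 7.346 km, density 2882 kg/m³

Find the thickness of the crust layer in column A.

Take the compensation level at the base of the deeper column (depth z_c below the surface of column A) and equate Σ ρ_i t_i down to z_c; mantle fills any gap and the z_c terms cancel.
Column A: x×2774 + (z_c − 0 − x)×3254
Column B: 1.105×0 + 5.49×1025 + 7.346×2882 + (z_c − 1.105 − 12.836)×3254
The z_c×3254 term appears on both sides and cancels. Collect the known terms of each column as K = Σ(ρt)_known − 3254 × (depth of known layers): K_A = 0 − 3254×0 = 0; K_B = 26798.422 − 3254×(1.105 + 12.836) = −18565.592.
Balance: K_A − x×(3254 − 2774) = K_B, so x = (K_A − K_B)/(3254 − 2774) = 18565.6/480 = 38.7 km.

38.7 km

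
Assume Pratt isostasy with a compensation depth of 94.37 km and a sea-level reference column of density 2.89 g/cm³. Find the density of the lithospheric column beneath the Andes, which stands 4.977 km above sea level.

2.75 g/cm³

Pratt balance: ρ_ref D = ρ (D + h).
ρ = ρ_ref D/(D + h) = 2.89 × 94.37 km/(94.37 km + 4.977 km) = 2.75 g/cm³.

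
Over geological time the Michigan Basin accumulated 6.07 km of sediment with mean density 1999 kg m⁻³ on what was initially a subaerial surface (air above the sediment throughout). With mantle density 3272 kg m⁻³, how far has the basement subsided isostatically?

3.71 km

Subaerial load: s = t ρ_sed / ρ_m = 6.07 km × 1999/3272 = 3.71 km.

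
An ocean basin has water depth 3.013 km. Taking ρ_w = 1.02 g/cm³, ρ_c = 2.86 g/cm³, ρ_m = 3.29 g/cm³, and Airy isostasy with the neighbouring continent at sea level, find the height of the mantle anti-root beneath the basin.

In Airy isostatic equilibrium: replacing crust with seawater at the top is compensated by replacing crust with mantle at the base: d (ρ_c − ρ_w) = a (ρ_m − ρ_c).
a = d (ρ_c − ρ_w)/(ρ_m − ρ_c) = 3.013 km × 1.84/0.43 = 12.9 km.

12.9 km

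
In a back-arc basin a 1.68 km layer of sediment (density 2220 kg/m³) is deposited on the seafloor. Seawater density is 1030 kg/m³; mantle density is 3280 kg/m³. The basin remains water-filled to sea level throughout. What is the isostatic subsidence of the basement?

0.889 km

Submarine loading: the sediment displaces seawater, and the subsidence is in turn flooded, so s (ρ_m − ρ_w) = t (ρ_sed − ρ_w).
s = 1.68 km × (2220 − 1030) / (3280 − 1030) = 0.889 km.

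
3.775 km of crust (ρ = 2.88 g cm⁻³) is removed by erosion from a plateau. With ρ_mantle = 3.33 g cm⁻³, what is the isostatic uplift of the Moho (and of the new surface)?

3.26 km

Unloading: uplift u = e ρ_c/ρ_m = 3.775 km × 2.88/3.33 = 3.26 km.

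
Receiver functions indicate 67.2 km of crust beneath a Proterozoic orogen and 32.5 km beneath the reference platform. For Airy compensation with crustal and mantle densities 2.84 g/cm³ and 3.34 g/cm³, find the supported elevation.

5.19 km

Excess crust Δ = 67.2 km − 32.5 km = 34.7 km, split between elevation h and root r with h + r = Δ.
Airy balance ρ_c h = (ρ_m − ρ_c) r gives r = h ρ_c/(ρ_m − ρ_c), so h (1 + ρ_c/(ρ_m − ρ_c)) = Δ, i.e. h = Δ (ρ_m − ρ_c)/ρ_m.
h = 34.7 km × 0.5/3.34 = 5.19 km.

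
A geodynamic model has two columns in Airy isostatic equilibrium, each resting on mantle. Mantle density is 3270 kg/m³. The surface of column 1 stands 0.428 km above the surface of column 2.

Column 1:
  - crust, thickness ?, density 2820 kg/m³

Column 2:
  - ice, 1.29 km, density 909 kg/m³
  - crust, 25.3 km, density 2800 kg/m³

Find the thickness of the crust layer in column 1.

Take the compensation level at the base of the deeper column (depth z_c below the surface of column 1) and equate Σ ρ_i t_i down to z_c; mantle fills any gap and the z_c terms cancel.
Column 1: x×2820 + (z_c − 0 − x)×3270
Column 2: 0.428×0 + 1.29×909 + 25.3×2800 + (z_c − 0.428 − 26.59)×3270
The z_c×3270 term appears on both sides and cancels. Collect the known terms of each column as K = Σ(ρt)_known − 3270 × (depth of known layers): K_1 = 0 − 3270×0 = 0; K_2 = 72012.61 − 3270×(0.428 + 26.59) = −16336.25.
Balance: K_1 − x×(3270 − 2820) = K_2, so x = (K_1 − K_2)/(3270 − 2820) = 16336.2/450 = 36.3 km.

36.3 km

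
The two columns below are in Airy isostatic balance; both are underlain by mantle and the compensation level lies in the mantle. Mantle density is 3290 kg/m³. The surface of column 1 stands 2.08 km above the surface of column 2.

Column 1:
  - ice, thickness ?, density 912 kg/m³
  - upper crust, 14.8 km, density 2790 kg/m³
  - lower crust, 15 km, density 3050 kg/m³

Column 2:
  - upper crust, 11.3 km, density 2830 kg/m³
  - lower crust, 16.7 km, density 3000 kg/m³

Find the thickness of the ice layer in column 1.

2.47 km

Take the compensation level at the base of the deeper column (depth z_c below the surface of column 1) and equate Σ ρ_i t_i down to z_c; mantle fills any gap and the z_c terms cancel.
Column 1: x×912 + 14.8×2790 + 15×3050 + (z_c − 29.8 − x)×3290
Column 2: 2.08×0 + 11.3×2830 + 16.7×3000 + (z_c − 2.08 − 28)×3290
The z_c×3290 term appears on both sides and cancels. Collect the known terms of each column as K = Σ(ρt)_known − 3290 × (depth of known layers): K_1 = 87042 − 3290×29.8 = −11000; K_2 = 82079 − 3290×(2.08 + 28) = −16884.2.
Balance: K_1 − x×(3290 − 912) = K_2, so x = (K_1 − K_2)/(3290 − 912) = 5884.2/2378 = 2.47 km.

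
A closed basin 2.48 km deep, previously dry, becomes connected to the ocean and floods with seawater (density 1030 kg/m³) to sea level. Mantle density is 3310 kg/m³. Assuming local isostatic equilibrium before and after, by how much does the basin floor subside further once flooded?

After flooding the water column is d + s deep. Its weight must equal the weight of mantle displaced by the extra subsidence s: (d + s) ρ_w = s ρ_m.
s = d ρ_w / (ρ_m − ρ_w) = 2.48 km × 1030/(3310 − 1030) = 1.12 km.

1.12 km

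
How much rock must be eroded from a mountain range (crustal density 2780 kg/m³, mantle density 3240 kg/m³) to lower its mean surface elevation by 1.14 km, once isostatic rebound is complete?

8.03 km

Net drop Δ = e − u = e − e ρ_c/ρ_m = e (ρ_m − ρ_c)/ρ_m.
e = Δ ρ_m/(ρ_m − ρ_c) = 1.14 km × 3240/460 = 8.03 km.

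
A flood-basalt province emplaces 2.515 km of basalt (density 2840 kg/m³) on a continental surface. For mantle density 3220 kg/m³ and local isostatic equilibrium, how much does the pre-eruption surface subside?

Subaerial loading: s = t ρ_load / ρ_m.
s = 2.515 km × 2840/3220 = 2.22 km.

2.22 km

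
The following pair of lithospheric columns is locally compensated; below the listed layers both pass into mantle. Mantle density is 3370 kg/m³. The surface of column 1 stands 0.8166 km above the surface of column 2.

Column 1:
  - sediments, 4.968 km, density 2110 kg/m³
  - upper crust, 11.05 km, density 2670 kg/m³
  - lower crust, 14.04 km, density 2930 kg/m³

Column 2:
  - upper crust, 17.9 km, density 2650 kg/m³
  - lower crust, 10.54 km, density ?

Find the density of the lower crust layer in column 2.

Take the compensation level at the base of the deeper column (depth z_c below the surface of column 1) and equate Σ ρ_i t_i down to z_c; mantle fills any gap and the z_c terms cancel.
Column 1: 4.968×2110 + 11.05×2670 + 14.04×2930 + (z_c − 30.058)×3370
Column 2: 0.8166×0 + 17.9×2650 + 10.54×ρ + (z_c − 0.8166 − 28.44)×3370
The z_c×3370 term appears on both sides and cancels. Collect the known terms of each column as K = Σ(ρt)_known − 3370 × (depth of known layers): K_1 = 81123.18 − 3370×30.058 = −20172.28; K_2 = 47435 − 3370×(0.8166 + 28.44) = −51159.742.
Balance: K_1 = K_2 + 10.54×ρ, so ρ = (K_1 − K_2)/10.54 = 30987.5/10.54 = 2940 kg/m³.

2940 kg/m³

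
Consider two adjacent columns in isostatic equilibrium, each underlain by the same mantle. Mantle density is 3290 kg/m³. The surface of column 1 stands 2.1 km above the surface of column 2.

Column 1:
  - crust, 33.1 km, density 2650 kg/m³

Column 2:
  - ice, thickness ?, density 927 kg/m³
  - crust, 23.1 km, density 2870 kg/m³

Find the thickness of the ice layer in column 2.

Take the compensation level at the base of the deeper column (depth z_c below the surface of column 1) and equate Σ ρ_i t_i down to z_c; mantle fills any gap and the z_c terms cancel.
Column 1: 33.1×2650 + (z_c − 33.1)×3290
Column 2: 2.1×0 + x×927 + 23.1×2870 + (z_c − 2.1 − 23.1 − x)×3290
The z_c×3290 term appears on both sides and cancels. Collect the known terms of each column as K = Σ(ρt)_known − 3290 × (depth of known layers): K_1 = 87715 − 3290×33.1 = −21184; K_2 = 66297 − 3290×(2.1 + 23.1) = −16611.
Balance: K_1 = K_2 − x×(3290 − 927), so x = (K_2 − K_1)/(3290 − 927) = 4573/2363 = 1.94 km.

1.94 km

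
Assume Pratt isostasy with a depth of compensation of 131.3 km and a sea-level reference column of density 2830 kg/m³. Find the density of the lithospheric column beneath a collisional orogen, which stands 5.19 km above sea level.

2720 kg/m³

Pratt balance: ρ_ref D = ρ (D + h).
ρ = ρ_ref D/(D + h) = 2830 × 131.3 km/(131.3 km + 5.19 km) = 2720 kg/m³.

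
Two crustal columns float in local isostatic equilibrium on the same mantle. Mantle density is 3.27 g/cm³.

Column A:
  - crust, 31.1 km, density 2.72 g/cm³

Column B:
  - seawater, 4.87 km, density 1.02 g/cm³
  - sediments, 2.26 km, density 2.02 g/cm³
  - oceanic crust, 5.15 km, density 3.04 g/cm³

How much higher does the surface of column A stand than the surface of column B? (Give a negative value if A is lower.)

0.654 km

For any compensation level in the mantle, the mantle terms cancel and isostasy reduces to e = (Σt_A − Σt_B) − (Σ(ρt)_A − Σ(ρt)_B) / ρ_m.
Σt_A = 31.1 km; Σt_B = 12.28 km; Σ(ρt)_A = 84.592; Σ(ρt)_B = 25.1886 (in km·g/cm³).
e = (31.1 − 12.28) − (84.592 − 25.1886) / 3.27 = 0.654 km.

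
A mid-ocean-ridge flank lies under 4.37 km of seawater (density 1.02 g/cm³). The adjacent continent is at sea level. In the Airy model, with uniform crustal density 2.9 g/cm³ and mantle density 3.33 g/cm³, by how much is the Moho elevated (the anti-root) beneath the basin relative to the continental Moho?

19.1 km

For local isostatic compensation: replacing crust with seawater at the top is compensated by replacing crust with mantle at the base: d (ρ_c − ρ_w) = a (ρ_m − ρ_c).
a = d (ρ_c − ρ_w)/(ρ_m − ρ_c) = 4.37 km × 1.88/0.43 = 19.1 km.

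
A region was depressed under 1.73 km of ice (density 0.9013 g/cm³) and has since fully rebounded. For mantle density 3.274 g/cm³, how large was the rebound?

0.476 km

Removing the load lets mantle flow back in; uplift u satisfies ρ_ice t = ρ_m u.
u = t ρ_ice/ρ_m = 1.73 km × 0.9013/3.274 = 0.476 km.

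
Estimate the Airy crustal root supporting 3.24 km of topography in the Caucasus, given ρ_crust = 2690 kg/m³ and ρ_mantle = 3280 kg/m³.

Isostatic balance requires: the weight of the topography is balanced by the buoyancy of the root, ρ_c h = (ρ_m − ρ_c) r.
r = h · ρ_c / (ρ_m − ρ_c) = 3.24 km × 2690 / (3280 − 2690) = 14.8 km.

14.8 km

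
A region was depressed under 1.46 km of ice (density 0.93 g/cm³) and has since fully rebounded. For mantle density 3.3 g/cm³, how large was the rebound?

0.411 km

Removing the load lets mantle flow back in; uplift u satisfies ρ_ice t = ρ_m u.
u = t ρ_ice/ρ_m = 1.46 km × 0.93/3.3 = 0.411 km.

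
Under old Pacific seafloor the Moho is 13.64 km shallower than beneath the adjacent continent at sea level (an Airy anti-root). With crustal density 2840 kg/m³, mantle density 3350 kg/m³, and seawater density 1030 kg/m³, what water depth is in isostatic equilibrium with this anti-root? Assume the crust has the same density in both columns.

3.84 km

Replacing a thickness d of crust by seawater at the top must be balanced by replacing crust with mantle at the base: d (ρ_c − ρ_w) = a (ρ_m − ρ_c).
d = a (ρ_m − ρ_c)/(ρ_c − ρ_w) = 13.64 km × 510/1810 = 3.84 km.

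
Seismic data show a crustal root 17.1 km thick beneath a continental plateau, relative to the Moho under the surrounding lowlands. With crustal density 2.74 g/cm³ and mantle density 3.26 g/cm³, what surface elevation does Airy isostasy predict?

3.25 km

For local isostatic compensation: ρ_c h = (ρ_m − ρ_c) r.
h = r (ρ_m − ρ_c) / ρ_c = 17.1 km × (3.26 − 2.74) / 2.74 = 3.25 km.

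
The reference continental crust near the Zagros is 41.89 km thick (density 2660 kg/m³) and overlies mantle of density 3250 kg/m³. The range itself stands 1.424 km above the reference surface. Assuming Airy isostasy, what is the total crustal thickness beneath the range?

49.7 km

Root depth r = h ρ_c / (ρ_m − ρ_c) = 1.424 km × 2660 / 590 = 6.42 km.
Total thickness = T + h + r = 41.89 km + 1.424 km + 6.42 km = 49.7 km.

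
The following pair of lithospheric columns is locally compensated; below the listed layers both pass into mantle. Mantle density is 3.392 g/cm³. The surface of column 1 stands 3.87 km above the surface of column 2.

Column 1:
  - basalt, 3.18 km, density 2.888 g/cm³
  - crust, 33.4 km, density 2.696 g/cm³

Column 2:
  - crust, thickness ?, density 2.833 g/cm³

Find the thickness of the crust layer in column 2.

Take the compensation level at the base of the deeper column (depth z_c below the surface of column 1) and equate Σ ρ_i t_i down to z_c; mantle fills any gap and the z_c terms cancel.
Column 1: 3.18×2.888 + 33.4×2.696 + (z_c − 36.58)×3.392
Column 2: 3.87×0 + x×2.833 + (z_c − 3.87 − 0 − x)×3.392
The z_c×3.392 term appears on both sides and cancels. Collect the known terms of each column as K = Σ(ρt)_known − 3.392 × (depth of known layers): K_1 = 99.23024 − 3.392×36.58 = −24.84912; K_2 = 0 − 3.392×(3.87 + 0) = −13.12704.
Balance: K_1 = K_2 − x×(3.392 − 2.833), so x = (K_2 − K_1)/(3.392 − 2.833) = 11.7221/0.559 = 21 km.

21 km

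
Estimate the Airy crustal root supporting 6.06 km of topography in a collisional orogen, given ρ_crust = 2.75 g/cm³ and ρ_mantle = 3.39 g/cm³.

Isostatic balance requires: the weight of the topography is balanced by the buoyancy of the root, ρ_c h = (ρ_m − ρ_c) r.
r = h · ρ_c / (ρ_m − ρ_c) = 6.06 km × 2.75 / (3.39 − 2.75) = 26 km.

26 km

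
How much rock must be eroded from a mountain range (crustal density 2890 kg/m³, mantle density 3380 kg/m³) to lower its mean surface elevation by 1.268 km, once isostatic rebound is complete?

8.75 km

Net drop Δ = e − u = e − e ρ_c/ρ_m = e (ρ_m − ρ_c)/ρ_m.
e = Δ ρ_m/(ρ_m − ρ_c) = 1.268 km × 3380/490 = 8.75 km.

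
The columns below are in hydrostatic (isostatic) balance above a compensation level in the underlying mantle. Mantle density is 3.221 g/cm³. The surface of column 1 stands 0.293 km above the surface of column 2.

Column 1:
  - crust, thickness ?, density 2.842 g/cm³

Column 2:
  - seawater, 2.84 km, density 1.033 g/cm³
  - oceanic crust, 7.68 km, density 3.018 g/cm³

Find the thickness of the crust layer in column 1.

23 km

Take the compensation level at the base of the deeper column (depth z_c below the surface of column 1) and equate Σ ρ_i t_i down to z_c; mantle fills any gap and the z_c terms cancel.
Column 1: x×2.842 + (z_c − 0 − x)×3.221
Column 2: 0.293×0 + 2.84×1.033 + 7.68×3.018 + (z_c − 0.293 − 10.52)×3.221
The z_c×3.221 term appears on both sides and cancels. Collect the known terms of each column as K = Σ(ρt)_known − 3.221 × (depth of known layers): K_1 = 0 − 3.221×0 = 0; K_2 = 26.11196 − 3.221×(0.293 + 10.52) = −8.716713.
Balance: K_1 − x×(3.221 − 2.842) = K_2, so x = (K_1 − K_2)/(3.221 − 2.842) = 8.71671/0.379 = 23 km.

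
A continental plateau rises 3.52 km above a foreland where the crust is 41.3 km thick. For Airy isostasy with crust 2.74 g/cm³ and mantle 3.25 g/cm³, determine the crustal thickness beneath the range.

Root depth r = h ρ_c / (ρ_m − ρ_c) = 3.52 km × 2.74 / 0.51 = 18.91 km.
Total thickness = T + h + r = 41.3 km + 3.52 km + 18.91 km = 63.7 km.

63.7 km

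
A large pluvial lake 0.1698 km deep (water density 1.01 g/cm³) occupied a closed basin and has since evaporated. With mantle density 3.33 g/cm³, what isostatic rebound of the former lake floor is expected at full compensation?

0.0515 km

u = d ρ_w/ρ_m = 0.1698 km × 1.01/3.33 = 0.0515 km.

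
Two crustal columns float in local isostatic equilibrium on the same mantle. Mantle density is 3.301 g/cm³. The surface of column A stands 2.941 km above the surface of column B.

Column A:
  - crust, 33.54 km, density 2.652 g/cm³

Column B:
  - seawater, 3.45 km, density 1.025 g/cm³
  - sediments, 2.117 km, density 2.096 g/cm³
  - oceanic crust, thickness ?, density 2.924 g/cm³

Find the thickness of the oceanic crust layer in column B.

Take the compensation level at the base of the deeper column (depth z_c below the surface of column A) and equate Σ ρ_i t_i down to z_c; mantle fills any gap and the z_c terms cancel.
Column A: 33.54×2.652 + (z_c − 33.54)×3.301
Column B: 2.941×0 + 3.45×1.025 + 2.117×2.096 + x×2.924 + (z_c − 2.941 − 5.567 − x)×3.301
The z_c×3.301 term appears on both sides and cancels. Collect the known terms of each column as K = Σ(ρt)_known − 3.301 × (depth of known layers): K_A = 88.94808 − 3.301×33.54 = −21.76746; K_B = 7.973482 − 3.301×(2.941 + 5.567) = −20.111426.
Balance: K_A = K_B − x×(3.301 − 2.924), so x = (K_B − K_A)/(3.301 − 2.924) = 1.65603/0.377 = 4.39 km.

4.39 km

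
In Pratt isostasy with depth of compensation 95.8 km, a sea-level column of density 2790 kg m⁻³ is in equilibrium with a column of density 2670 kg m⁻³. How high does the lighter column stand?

ρ_ref D = ρ (D + h) → h = D (ρ_ref − ρ)/ρ.
h = 95.8 km × (2790 − 2670)/2670 = 4.31 km.

4.31 km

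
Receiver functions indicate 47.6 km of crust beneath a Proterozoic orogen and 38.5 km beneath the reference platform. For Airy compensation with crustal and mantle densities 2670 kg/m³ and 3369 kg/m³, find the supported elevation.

1.89 km

Excess crust Δ = 47.6 km − 38.5 km = 9.1 km, split between elevation h and root r with h + r = Δ.
Airy balance ρ_c h = (ρ_m − ρ_c) r gives r = h ρ_c/(ρ_m − ρ_c), so h (1 + ρ_c/(ρ_m − ρ_c)) = Δ, i.e. h = Δ (ρ_m − ρ_c)/ρ_m.
h = 9.1 km × 699/3369 = 1.89 km.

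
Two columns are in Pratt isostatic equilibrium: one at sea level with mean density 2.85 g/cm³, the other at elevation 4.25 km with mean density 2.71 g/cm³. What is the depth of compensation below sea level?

ρ_ref D = ρ (D + h) → D (ρ_ref − ρ) = ρ h.
D = ρ h/(ρ_ref − ρ) = 2.71 × 4.25 km/(2.85 − 2.71) = 82.3 km.

82.3 km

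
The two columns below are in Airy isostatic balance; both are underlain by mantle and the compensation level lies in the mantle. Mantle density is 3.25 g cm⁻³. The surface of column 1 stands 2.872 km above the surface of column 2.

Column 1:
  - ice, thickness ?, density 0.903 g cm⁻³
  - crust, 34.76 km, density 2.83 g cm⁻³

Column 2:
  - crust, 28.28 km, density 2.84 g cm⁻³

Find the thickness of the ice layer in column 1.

2.7 km

Take the compensation level at the base of the deeper column (depth z_c below the surface of column 1) and equate Σ ρ_i t_i down to z_c; mantle fills any gap and the z_c terms cancel.
Column 1: x×0.903 + 34.76×2.83 + (z_c − 34.76 − x)×3.25
Column 2: 2.872×0 + 28.28×2.84 + (z_c − 2.872 − 28.28)×3.25
The z_c×3.25 term appears on both sides and cancels. Collect the known terms of each column as K = Σ(ρt)_known − 3.25 × (depth of known layers): K_1 = 98.3708 − 3.25×34.76 = −14.5992; K_2 = 80.3152 − 3.25×(2.872 + 28.28) = −20.9288.
Balance: K_1 − x×(3.25 − 0.903) = K_2, so x = (K_1 − K_2)/(3.25 − 0.903) = 6.3296/2.347 = 2.7 km.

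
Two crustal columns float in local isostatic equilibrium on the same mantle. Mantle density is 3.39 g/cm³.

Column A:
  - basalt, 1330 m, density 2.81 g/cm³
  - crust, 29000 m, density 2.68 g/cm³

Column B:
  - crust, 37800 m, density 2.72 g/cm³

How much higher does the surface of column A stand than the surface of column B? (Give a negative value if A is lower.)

For any compensation level in the mantle, the mantle terms cancel and isostasy reduces to e = (Σt_A − Σt_B) − (Σ(ρt)_A − Σ(ρt)_B) / ρ_m.
Σt_A = 30330 m; Σt_B = 37800 m; Σ(ρt)_A = 81457.3; Σ(ρt)_B = 102816 (in m·g/cm³).
e = (30330 − 37800) − (81457.3 − 102816) / 3.39 = −1170 m.

−1170 m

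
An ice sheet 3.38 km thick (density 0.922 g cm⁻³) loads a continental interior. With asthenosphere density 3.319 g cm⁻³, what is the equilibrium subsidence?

Equating mass per unit area of the two columns: the ice load ρ_ice t is balanced by mantle displaced below, ρ_m s.
s = t ρ_ice / ρ_m = 3.38 km × 0.922/3.319 = 0.939 km.

0.939 km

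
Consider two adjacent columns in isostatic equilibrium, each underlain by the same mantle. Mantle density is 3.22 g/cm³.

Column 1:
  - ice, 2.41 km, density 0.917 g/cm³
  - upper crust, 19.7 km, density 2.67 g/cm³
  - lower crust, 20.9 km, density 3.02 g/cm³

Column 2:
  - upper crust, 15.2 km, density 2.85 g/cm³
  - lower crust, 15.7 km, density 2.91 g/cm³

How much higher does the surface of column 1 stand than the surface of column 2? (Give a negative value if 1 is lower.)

3.13 km

For any compensation level in the mantle, the mantle terms cancel and isostasy reduces to e = (Σt_1 − Σt_2) − (Σ(ρt)_1 − Σ(ρt)_2) / ρ_m.
Σt_1 = 43.01 km; Σt_2 = 30.9 km; Σ(ρt)_1 = 117.92697; Σ(ρt)_2 = 89.007 (in km·g/cm³).
e = (43.01 − 30.9) − (117.92697 − 89.007) / 3.22 = 3.13 km.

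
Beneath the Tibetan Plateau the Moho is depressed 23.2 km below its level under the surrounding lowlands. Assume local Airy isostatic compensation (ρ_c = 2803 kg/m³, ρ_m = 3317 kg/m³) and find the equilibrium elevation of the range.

By Archimedes' principle applied to the lithosphere: ρ_c h = (ρ_m − ρ_c) r.
h = r (ρ_m − ρ_c) / ρ_c = 23.2 km × (3317 − 2803) / 2803 = 4.25 km.

4.25 km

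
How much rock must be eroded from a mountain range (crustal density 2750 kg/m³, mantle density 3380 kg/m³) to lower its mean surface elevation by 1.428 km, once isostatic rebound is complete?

Net drop Δ = e − u = e − e ρ_c/ρ_m = e (ρ_m − ρ_c)/ρ_m.
e = Δ ρ_m/(ρ_m − ρ_c) = 1.428 km × 3380/630 = 7.66 km.

7.66 km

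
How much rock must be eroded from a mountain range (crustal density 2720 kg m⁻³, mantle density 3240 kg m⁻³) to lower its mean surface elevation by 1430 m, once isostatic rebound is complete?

Net drop Δ = e − u = e − e ρ_c/ρ_m = e (ρ_m − ρ_c)/ρ_m.
e = Δ ρ_m/(ρ_m − ρ_c) = 1430 m × 3240/520 = 8910 m.

8910 m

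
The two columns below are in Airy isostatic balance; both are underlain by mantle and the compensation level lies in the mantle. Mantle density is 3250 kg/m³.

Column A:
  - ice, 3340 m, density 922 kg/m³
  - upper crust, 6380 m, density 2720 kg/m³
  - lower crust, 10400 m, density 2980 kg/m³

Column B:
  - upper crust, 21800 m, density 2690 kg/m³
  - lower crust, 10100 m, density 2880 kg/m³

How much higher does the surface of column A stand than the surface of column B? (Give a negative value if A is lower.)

−609 m

For any compensation level in the mantle, the mantle terms cancel and isostasy reduces to e = (Σt_A − Σt_B) − (Σ(ρt)_A − Σ(ρt)_B) / ρ_m.
Σt_A = 20120 m; Σt_B = 31900 m; Σ(ρt)_A = 51425080; Σ(ρt)_B = 87730000 (in m·kg/m³).
e = (20120 − 31900) − (51425080 − 87730000) / 3250 = −609 m.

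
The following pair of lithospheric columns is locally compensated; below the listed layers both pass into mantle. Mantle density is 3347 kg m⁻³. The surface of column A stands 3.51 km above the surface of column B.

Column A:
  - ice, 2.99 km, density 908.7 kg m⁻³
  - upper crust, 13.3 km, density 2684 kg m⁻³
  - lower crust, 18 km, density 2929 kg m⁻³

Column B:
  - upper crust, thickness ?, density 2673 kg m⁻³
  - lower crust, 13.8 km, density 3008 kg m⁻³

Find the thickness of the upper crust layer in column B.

Take the compensation level at the base of the deeper column (depth z_c below the surface of column A) and equate Σ ρ_i t_i down to z_c; mantle fills any gap and the z_c terms cancel.
Column A: 2.99×908.7 + 13.3×2684 + 18×2929 + (z_c − 34.29)×3347
Column B: 3.51×0 + x×2673 + 13.8×3008 + (z_c − 3.51 − 13.8 − x)×3347
The z_c×3347 term appears on both sides and cancels. Collect the known terms of each column as K = Σ(ρt)_known − 3347 × (depth of known layers): K_A = 91136.213 − 3347×34.29 = −23632.417; K_B = 41510.4 − 3347×(3.51 + 13.8) = −16426.17.
Balance: K_A = K_B − x×(3347 − 2673), so x = (K_B − K_A)/(3347 − 2673) = 7206.25/674 = 10.7 km.

10.7 km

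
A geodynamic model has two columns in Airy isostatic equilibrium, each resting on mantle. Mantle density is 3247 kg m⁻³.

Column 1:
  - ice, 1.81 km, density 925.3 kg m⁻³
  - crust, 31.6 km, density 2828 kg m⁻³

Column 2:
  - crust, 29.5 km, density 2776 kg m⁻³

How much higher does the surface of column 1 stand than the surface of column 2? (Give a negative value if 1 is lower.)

For any compensation level in the mantle, the mantle terms cancel and isostasy reduces to e = (Σt_1 − Σt_2) − (Σ(ρt)_1 − Σ(ρt)_2) / ρ_m.
Σt_1 = 33.41 km; Σt_2 = 29.5 km; Σ(ρt)_1 = 91039.593; Σ(ρt)_2 = 81892 (in km·kg m⁻³).
e = (33.41 − 29.5) − (91039.593 − 81892) / 3247 = 1.09 km.

1.09 km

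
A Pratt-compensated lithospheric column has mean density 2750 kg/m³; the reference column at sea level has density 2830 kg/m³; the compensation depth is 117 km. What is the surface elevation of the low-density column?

ρ_ref D = ρ (D + h) → h = D (ρ_ref − ρ)/ρ.
h = 117 km × (2830 − 2750)/2750 = 3.4 km.

3.4 km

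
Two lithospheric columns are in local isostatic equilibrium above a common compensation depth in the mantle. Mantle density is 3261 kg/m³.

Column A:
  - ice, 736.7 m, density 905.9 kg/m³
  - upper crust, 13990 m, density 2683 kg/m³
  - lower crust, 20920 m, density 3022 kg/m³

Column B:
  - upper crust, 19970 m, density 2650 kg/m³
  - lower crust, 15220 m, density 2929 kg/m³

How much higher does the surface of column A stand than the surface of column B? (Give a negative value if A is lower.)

For any compensation level in the mantle, the mantle terms cancel and isostasy reduces to e = (Σt_A − Σt_B) − (Σ(ρt)_A − Σ(ρt)_B) / ρ_m.
Σt_A = 35646.7 m; Σt_B = 35190 m; Σ(ρt)_A = 101422787; Σ(ρt)_B = 97499880 (in m·kg/m³).
e = (35646.7 − 35190) − (101422787 − 97499880) / 3261 = −746 m.

−746 m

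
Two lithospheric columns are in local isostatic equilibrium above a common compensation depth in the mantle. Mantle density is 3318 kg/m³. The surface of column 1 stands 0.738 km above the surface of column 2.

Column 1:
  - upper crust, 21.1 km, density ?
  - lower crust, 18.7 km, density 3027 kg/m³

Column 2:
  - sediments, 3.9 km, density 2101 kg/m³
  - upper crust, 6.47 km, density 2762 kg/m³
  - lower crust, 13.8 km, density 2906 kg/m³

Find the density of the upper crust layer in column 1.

2790 kg/m³

Take the compensation level at the base of the deeper column (depth z_c below the surface of column 1) and equate Σ ρ_i t_i down to z_c; mantle fills any gap and the z_c terms cancel.
Column 1: 21.1×ρ + 18.7×3027 + (z_c − 39.8)×3318
Column 2: 0.738×0 + 3.9×2101 + 6.47×2762 + 13.8×2906 + (z_c − 0.738 − 24.17)×3318
The z_c×3318 term appears on both sides and cancels. Collect the known terms of each column as K = Σ(ρt)_known − 3318 × (depth of known layers): K_1 = 56604.9 − 3318×39.8 = −75451.5; K_2 = 66166.84 − 3318×(0.738 + 24.17) = −16477.904.
Balance: K_1 + 21.1×ρ = K_2, so ρ = (K_2 − K_1)/21.1 = 58973.6/21.1 = 2790 kg/m³.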